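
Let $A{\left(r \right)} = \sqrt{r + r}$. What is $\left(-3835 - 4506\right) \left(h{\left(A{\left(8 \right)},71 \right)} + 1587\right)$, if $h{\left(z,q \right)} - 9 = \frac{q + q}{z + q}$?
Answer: $- \frac{999602122}{75} \approx -1.3328 \cdot 10^{7}$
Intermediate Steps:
$A{\left(r \right)} = \sqrt{2} \sqrt{r}$ ($A{\left(r \right)} = \sqrt{2 r} = \sqrt{2} \sqrt{r}$)
$h{\left(z,q \right)} = 9 + \frac{2 q}{q + z}$ ($h{\left(z,q \right)} = 9 + \frac{q + q}{z + q} = 9 + \frac{2 q}{q + z}$)
$\left(-3835 - 4506\right) \left(h{\left(A{\left(8 \right)},71 \right)} + 1587\right) = \left(-3835 - 4506\right) \left(\frac{9 \sqrt{2} \sqrt{8} + 11 \cdot 71}{71 + \sqrt{2} \sqrt{8}} + 1587\right) = - 8341 \left(\frac{9 \sqrt{2} \cdot 2 \sqrt{2} + 781}{71 + \sqrt{2} \cdot 2 \sqrt{2}} + 1587\right) = - 8341 \left(\frac{9 \cdot 4 + 781}{71 + 4} + 1587\right) = - 8341 \left(\frac{36 + 781}{75} + 1587\right) = - 8341 \left(\frac{1}{75} \cdot 817 + 1587\right) = - 8341 \left(\frac{817}{75} + 1587\right) = \left(-8341\right) \frac{119842}{75} = - \frac{999602122}{75}$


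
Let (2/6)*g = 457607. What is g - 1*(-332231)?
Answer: 1705052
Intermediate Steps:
g = 1372821 (g = 3*457607 = 1372821)
g - 1*(-332231) = 1372821 - 1*(-332231) = 1372821 + 332231 = 1705052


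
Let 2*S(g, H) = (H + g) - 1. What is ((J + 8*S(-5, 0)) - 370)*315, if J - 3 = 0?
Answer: -123165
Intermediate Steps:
J = 3 (J = 3 + 0 = 3)
S(g, H) = -½ + H/2 + g/2 (S(g, H) = ((H + g) - 1)/2 = (-1 + H + g)/2 = -½ + H/2 + g/2)
((J + 8*S(-5, 0)) - 370)*315 = ((3 + 8*(-½ + (½)*0 + (½)*(-5))) - 370)*315 = ((3 + 8*(-½ + 0 - 5/2)) - 370)*315 = ((3 + 8*(-3)) - 370)*315 = ((3 - 24) - 370)*315 = (-21 - 370)*315 = -391*315 = -123165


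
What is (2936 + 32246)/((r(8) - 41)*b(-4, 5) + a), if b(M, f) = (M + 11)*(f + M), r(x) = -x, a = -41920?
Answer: -35182/42263 ≈ -0.83245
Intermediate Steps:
b(M, f) = (11 + M)*(M + f)
(2936 + 32246)/((r(8) - 41)*b(-4, 5) + a) = (2936 + 32246)/((-1*8 - 41)*((-4)² + 11*(-4) + 11*5 - 4*5) - 41920) = 35182/((-8 - 41)*(16 - 44 + 55 - 20) - 41920) = 35182/(-49*7 - 41920) = 35182/(-343 - 41920) = 35182/(-42263) = 35182*(-1/42263) = -35182/42263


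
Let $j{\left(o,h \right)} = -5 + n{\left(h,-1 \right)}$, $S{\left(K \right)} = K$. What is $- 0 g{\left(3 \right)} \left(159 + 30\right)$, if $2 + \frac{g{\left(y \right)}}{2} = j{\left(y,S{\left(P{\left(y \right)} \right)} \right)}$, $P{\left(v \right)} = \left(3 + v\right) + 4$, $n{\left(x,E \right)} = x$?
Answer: $0$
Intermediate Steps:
$P{\left(v \right)} = 7 + v$
$j{\left(o,h \right)} = -5 + h$
$g{\left(y \right)} = 2 y$ ($g{\left(y \right)} = -4 + 2 \left(-5 + \left(7 + y\right)\right) = -4 + 2 \left(2 + y\right) = -4 + \left(4 + 2 y\right) = 2 y$)
$- 0 g{\left(3 \right)} \left(159 + 30\right) = - 0 \cdot 2 \cdot 3 \left(159 + 30\right) = - 0 \cdot 6 \cdot 189 = - 0 \cdot 189 = \left(-1\right) 0 = 0$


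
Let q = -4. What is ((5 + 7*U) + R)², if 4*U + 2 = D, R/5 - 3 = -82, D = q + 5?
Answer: 2455489/16 ≈ 1.5347e+5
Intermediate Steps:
D = 1 (D = -4 + 5 = 1)
R = -395 (R = 15 + 5*(-82) = 15 - 410 = -395)
U = -¼ (U = -½ + (¼)*1 = -½ + ¼ = -¼ ≈ -0.25000)
((5 + 7*U) + R)² = ((5 + 7*(-¼)) - 395)² = ((5 - 7/4) - 395)² = (13/4 - 395)² = (-1567/4)² = 2455489/16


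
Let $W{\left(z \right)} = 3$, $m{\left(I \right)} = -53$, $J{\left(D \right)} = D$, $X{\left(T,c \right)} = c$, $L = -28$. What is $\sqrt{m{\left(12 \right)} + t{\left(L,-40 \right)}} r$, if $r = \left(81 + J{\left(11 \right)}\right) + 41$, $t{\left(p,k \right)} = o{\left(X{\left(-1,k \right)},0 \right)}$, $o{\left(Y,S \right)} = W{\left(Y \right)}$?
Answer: $665 i \sqrt{2} \approx 940.45 i$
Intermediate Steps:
$o{\left(Y,S \right)} = 3$
$t{\left(p,k \right)} = 3$
$r = 133$ ($r = \left(81 + 11\right) + 41 = 92 + 41 = 133$)
$\sqrt{m{\left(12 \right)} + t{\left(L,-40 \right)}} r = \sqrt{-53 + 3} \cdot 133 = \sqrt{-50} \cdot 133 = 5 i \sqrt{2} \cdot 133 = 665 i \sqrt{2}$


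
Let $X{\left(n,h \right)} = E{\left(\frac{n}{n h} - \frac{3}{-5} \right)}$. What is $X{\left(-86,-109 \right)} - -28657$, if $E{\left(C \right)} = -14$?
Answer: $28643$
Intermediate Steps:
$X{\left(n,h \right)} = -14$
$X{\left(-86,-109 \right)} - -28657 = -14 - -28657 = -14 + 28657 = 28643$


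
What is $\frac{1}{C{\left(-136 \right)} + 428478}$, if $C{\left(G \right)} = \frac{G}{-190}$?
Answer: $\frac{95}{40705478} \approx 2.3338 \cdot 10^{-6}$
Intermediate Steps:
$C{\left(G \right)} = - \frac{G}{190}$ ($C{\left(G \right)} = G \left(- \frac{1}{190}\right) = - \frac{G}{190}$)
$\frac{1}{C{\left(-136 \right)} + 428478} = \frac{1}{\left(- \frac{1}{190}\right) \left(-136\right) + 428478} = \frac{1}{\frac{68}{95} + 428478} = \frac{1}{\frac{40705478}{95}} = \frac{95}{40705478}$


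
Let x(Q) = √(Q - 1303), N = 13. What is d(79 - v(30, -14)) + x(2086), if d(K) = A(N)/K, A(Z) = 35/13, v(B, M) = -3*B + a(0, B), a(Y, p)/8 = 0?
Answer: 35/2197 + 3*√87 ≈ 27.998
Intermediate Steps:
a(Y, p) = 0 (a(Y, p) = 8*0 = 0)
v(B, M) = -3*B (v(B, M) = -3*B + 0 = -3*B)
A(Z) = 35/13 (A(Z) = 35*(1/13) = 35/13)
d(K) = 35/(13*K)
x(Q) = √(-1303 + Q)
d(79 - v(30, -14)) + x(2086) = 35/(13*(79 - (-3)*30)) + √(-1303 + 2086) = 35/(13*(79 - 1*(-90))) + √783 = 35/(13*(79 + 90)) + 3*√87 = (35/13)/169 + 3*√87 = (35/13)*(1/169) + 3*√87 = 35/2197 + 3*√87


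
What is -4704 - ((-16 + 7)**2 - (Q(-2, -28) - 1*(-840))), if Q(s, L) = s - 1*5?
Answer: -3952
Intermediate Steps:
Q(s, L) = -5 + s (Q(s, L) = s - 5 = -5 + s)
-4704 - ((-16 + 7)**2 - (Q(-2, -28) - 1*(-840))) = -4704 - ((-16 + 7)**2 - ((-5 - 2) - 1*(-840))) = -4704 - ((-9)**2 - (-7 + 840)) = -4704 - (81 - 1*833) = -4704 - (81 - 833) = -4704 - 1*(-752) = -4704 + 752 = -3952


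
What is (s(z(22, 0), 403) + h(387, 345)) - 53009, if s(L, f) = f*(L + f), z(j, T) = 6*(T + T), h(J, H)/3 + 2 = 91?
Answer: 109667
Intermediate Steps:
h(J, H) = 267 (h(J, H) = -6 + 3*91 = -6 + 273 = 267)
z(j, T) = 12*T (z(j, T) = 6*(2*T) = 12*T)
(s(z(22, 0), 403) + h(387, 345)) - 53009 = (403*(12*0 + 403) + 267) - 53009 = (403*(0 + 403) + 267) - 53009 = (403*403 + 267) - 53009 = (162409 + 267) - 53009 = 162676 - 53009 = 109667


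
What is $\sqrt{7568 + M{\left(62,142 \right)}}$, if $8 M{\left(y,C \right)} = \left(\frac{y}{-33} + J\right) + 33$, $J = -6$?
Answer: $\frac{\sqrt{131919546}}{132} \approx 87.012$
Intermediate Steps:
$M{\left(y,C \right)} = \frac{27}{8} - \frac{y}{264}$ ($M{\left(y,C \right)} = \frac{\left(\frac{y}{-33} - 6\right) + 33}{8} = \frac{\left(y \left(- \frac{1}{33}\right) - 6\right) + 33}{8} = \frac{\left(- \frac{y}{33} - 6\right) + 33}{8} = \frac{\left(-6 - \frac{y}{33}\right) + 33}{8} = \frac{27 - \frac{y}{33}}{8} = \frac{27}{8} - \frac{y}{264}$)
$\sqrt{7568 + M{\left(62,142 \right)}} = \sqrt{7568 + \left(\frac{27}{8} - \frac{31}{132}\right)} = \sqrt{7568 + \frac{829}{264}} = \sqrt{\frac{1998781}{264}} = \frac{\sqrt{131919546}}{132}$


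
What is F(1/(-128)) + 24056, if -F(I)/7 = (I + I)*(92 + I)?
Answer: 197149177/8192 ≈ 24066.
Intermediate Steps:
F(I) = -14*I*(92 + I) (F(I) = -7*(I + I)*(92 + I) = -7*2*I*(92 + I) = -14*I*(92 + I))
F(1/(-128)) + 24056 = -14*(92 + 1/(-128))/(-128) + 24056 = -14*(-1/128)*(92 - 1/128) + 24056 = -14*(-1/128)*11775/128 + 24056 = 82425/8192 + 24056 = 197149177/8192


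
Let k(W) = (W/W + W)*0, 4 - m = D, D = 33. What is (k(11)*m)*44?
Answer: 0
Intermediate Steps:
m = -29 (m = 4 - 1*33 = 4 - 33 = -29)
k(W) = 0 (k(W) = (1 + W)*0 = 0)
(k(11)*m)*44 = (0*(-29))*44 = 0*44 = 0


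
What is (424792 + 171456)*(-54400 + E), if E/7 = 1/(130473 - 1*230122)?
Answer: -3232204126362536/99649 ≈ -3.2436e+10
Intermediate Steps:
E = -7/99649 (E = 7/(130473 - 1*230122) = 7/(130473 - 230122) = 7/(-99649) = 7*(-1/99649) = -7/99649 ≈ -7.0247e-5)
(424792 + 171456)*(-54400 + E) = (424792 + 171456)*(-54400 - 7/99649) = 596248*(-5420905607/99649) = -3232204126362536/99649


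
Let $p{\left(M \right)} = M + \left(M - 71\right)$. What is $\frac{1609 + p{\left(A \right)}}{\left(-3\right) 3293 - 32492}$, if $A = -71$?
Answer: $- \frac{1396}{42371} \approx -0.032947$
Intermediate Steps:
$p{\left(M \right)} = -71 + 2 M$ ($p{\left(M \right)} = M + \left(-71 + M\right) = -71 + 2 M$)
$\frac{1609 + p{\left(A \right)}}{\left(-3\right) 3293 - 32492} = \frac{1609 + \left(-71 + 2 \left(-71\right)\right)}{\left(-3\right) 3293 - 32492} = \frac{1609 - 213}{-9879 - 32492} = \frac{1609 - 213}{-42371} = 1396 \left(- \frac{1}{42371}\right) = - \frac{1396}{42371}$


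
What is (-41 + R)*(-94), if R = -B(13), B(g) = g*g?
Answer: 19740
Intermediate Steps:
B(g) = g**2
R = -169 (R = -1*13**2 = -1*169 = -169)
(-41 + R)*(-94) = (-41 - 169)*(-94) = -210*(-94) = 19740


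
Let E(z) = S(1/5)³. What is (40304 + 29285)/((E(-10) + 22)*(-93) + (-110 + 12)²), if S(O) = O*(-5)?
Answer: 69589/7651 ≈ 9.0954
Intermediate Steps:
S(O) = -5*O
E(z) = -1 (E(z) = (-5/5)³ = (-5*⅕)³ = (-1)³ = -1)
(40304 + 29285)/((E(-10) + 22)*(-93) + (-110 + 12)²) = (40304 + 29285)/((-1 + 22)*(-93) + (-110 + 12)²) = 69589/(21*(-93) + (-98)²) = 69589/(-1953 + 9604) = 69589/7651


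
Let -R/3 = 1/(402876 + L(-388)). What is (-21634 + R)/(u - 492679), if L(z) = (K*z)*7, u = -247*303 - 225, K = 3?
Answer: 569303037/14940323224 ≈ 0.038105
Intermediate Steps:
u = -75066 (u = -74841 - 225 = -75066)
L(z) = 21*z (L(z) = (3*z)*7 = 21*z)
R = -1/131576 (R = -3/(402876 + 21*(-388)) = -3/(402876 - 8148) = -3/394728 = -3*1/394728 = -1/131576 ≈ -7.6002e-6)
(-21634 + R)/(u - 492679) = (-21634 - 1/131576)/(-75066 - 492679) = -2846515185/131576/(-567745) = -2846515185/131576*(-1/567745) = 569303037/14940323224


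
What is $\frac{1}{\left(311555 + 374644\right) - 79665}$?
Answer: $\frac{1}{606534} \approx 1.6487 \cdot 10^{-6}$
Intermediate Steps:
$\frac{1}{\left(311555 + 374644\right) - 79665} = \frac{1}{686199 - 79665} = \frac{1}{606534}$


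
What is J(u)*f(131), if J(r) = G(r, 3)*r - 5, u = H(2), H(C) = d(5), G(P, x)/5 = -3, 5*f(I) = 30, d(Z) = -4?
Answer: 330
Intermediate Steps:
f(I) = 6 (f(I) = (⅕)*30 = 6)
G(P, x) = -15 (G(P, x) = 5*(-3) = -15)
H(C) = -4
u = -4
J(r) = -5 - 15*r (J(r) = -15*r - 5 = -5 - 15*r)
J(u)*f(131) = (-5 - 15*(-4))*6 = (-5 + 60)*6 = 55*6 = 330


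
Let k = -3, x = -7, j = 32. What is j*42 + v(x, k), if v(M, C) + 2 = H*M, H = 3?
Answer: 1321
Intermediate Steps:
v(M, C) = -2 + 3*M
j*42 + v(x, k) = 32*42 + (-2 + 3*(-7)) = 1344 + (-2 - 21) = 1344 - 23 = 1321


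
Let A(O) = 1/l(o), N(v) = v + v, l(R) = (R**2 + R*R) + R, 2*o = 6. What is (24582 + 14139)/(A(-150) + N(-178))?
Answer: -813141/7475 ≈ -108.78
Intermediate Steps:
o = 3 (o = (1/2)*6 = 3)
l(R) = R + 2*R**2 (l(R) = (R**2 + R**2) + R = 2*R**2 + R = R + 2*R**2)
N(v) = 2*v
A(O) = 1/21 (A(O) = 1/(3*(1 + 2*3)) = 1/(3*(1 + 6)) = 1/(3*7) = 1/21)
(24582 + 14139)/(A(-150) + N(-178)) = (24582 + 14139)/(1/21 + 2*(-178)) = 38721/(1/21 - 356) = 38721/(-7475/21) = 38721*(-21/7475) = -813141/7475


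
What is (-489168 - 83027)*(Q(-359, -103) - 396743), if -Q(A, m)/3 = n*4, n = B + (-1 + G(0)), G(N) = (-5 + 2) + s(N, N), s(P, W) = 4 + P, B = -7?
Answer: 226966296505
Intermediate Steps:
G(N) = 1 + N (G(N) = (-5 + 2) + (4 + N) = -3 + (4 + N) = 1 + N)
n = -7 (n = -7 + (-1 + (1 + 0)) = -7 + (-1 + 1) = -7 + 0 = -7)
Q(A, m) = 84 (Q(A, m) = -(-21)*4 = -3*(-28) = 84)
(-489168 - 83027)*(Q(-359, -103) - 396743) = (-489168 - 83027)*(84 - 396743) = -572195*(-396659) = 226966296505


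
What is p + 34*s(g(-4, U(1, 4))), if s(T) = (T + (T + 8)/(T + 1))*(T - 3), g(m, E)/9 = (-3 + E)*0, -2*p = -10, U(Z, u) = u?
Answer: -811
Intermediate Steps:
p = 5 (p = -½*(-10) = 5)
g(m, E) = 0 (g(m, E) = 9*((-3 + E)*0) = 9*0 = 0)
s(T) = (-3 + T)*(T + (8 + T)/(1 + T)) (s(T) = (T + (8 + T)/(1 + T))*(-3 + T) = (-3 + T)*(T + (8 + T)/(1 + T)))
p + 34*s(g(-4, U(1, 4))) = 5 + 34*((-24 + 0³ - 1*0² + 2*0)/(1 + 0)) = 5 + 34*((-24 + 0 - 1*0 + 0)/1) = 5 + 34*(1*(-24 + 0 + 0 + 0)) = 5 + 34*(1*(-24)) = 5 + 34*(-24) = 5 - 816 = -811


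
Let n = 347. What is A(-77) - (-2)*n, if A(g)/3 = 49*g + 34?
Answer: -10523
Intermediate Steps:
A(g) = 102 + 147*g (A(g) = 3*(49*g + 34) = 3*(34 + 49*g) = 102 + 147*g)
A(-77) - (-2)*n = (102 + 147*(-77)) - (-2)*347 = (102 - 11319) - 1*(-694) = -11217 + 694 = -10523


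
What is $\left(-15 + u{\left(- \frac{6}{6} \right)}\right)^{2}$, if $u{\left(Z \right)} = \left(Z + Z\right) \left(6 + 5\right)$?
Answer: $1369$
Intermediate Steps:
$u{\left(Z \right)} = 22 Z$ ($u{\left(Z \right)} = 2 Z 11 = 22 Z$)
$\left(-15 + u{\left(- \frac{6}{6} \right)}\right)^{2} = \left(-15 + 22 \left(- \frac{6}{6}\right)\right)^{2} = \left(-15 + 22 \left(\left(-6\right) \frac{1}{6}\right)\right)^{2} = \left(-15 + 22 \left(-1\right)\right)^{2} = \left(-15 - 22\right)^{2} = \left(-37\right)^{2} = 1369$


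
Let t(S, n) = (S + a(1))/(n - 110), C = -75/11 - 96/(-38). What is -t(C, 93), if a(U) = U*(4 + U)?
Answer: 148/3553 ≈ 0.041655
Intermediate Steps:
C = -897/209 (C = -75*1/11 - 96*(-1/38) = -75/11 + 48/19 = -897/209 ≈ -4.2919)
t(S, n) = (5 + S)/(-110 + n) (t(S, n) = (S + 1*(4 + 1))/(n - 110) = (S + 1*5)/(-110 + n) = (S + 5)/(-110 + n) = (5 + S)/(-110 + n))
-t(C, 93) = -(5 - 897/209)/(-110 + 93) = -148/((-17)*209) = -(-1)*148/(17*209) = -1*(-148/3553) = 148/3553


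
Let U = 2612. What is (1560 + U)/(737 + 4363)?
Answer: 1043/1275 ≈ 0.81804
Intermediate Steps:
(1560 + U)/(737 + 4363) = (1560 + 2612)/(737 + 4363) = 4172/5100 = 4172*(1/5100) = 1043/1275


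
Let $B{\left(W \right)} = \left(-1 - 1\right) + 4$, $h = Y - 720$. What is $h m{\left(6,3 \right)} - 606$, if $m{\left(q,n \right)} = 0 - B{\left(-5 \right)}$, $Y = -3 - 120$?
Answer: $1080$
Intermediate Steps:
$Y = -123$ ($Y = -3 - 120 = -123$)
$h = -843$ ($h = -123 - 720 = -843$)
$B{\left(W \right)} = 2$ ($B{\left(W \right)} = -2 + 4 = 2$)
$m{\left(q,n \right)} = -2$ ($m{\left(q,n \right)} = 0 - 2 = -2$)
$h m{\left(6,3 \right)} - 606 = \left(-843\right) \left(-2\right) - 606 = 1686 - 606 = 1080$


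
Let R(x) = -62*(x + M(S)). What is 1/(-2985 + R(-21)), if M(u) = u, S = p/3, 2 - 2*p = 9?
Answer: -3/4832 ≈ -0.00062086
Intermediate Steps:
p = -7/2 (p = 1 - ½*9 = 1 - 9/2 = -7/2 ≈ -3.5000)
S = -7/6 (S = -7/2/3 = -7/2*⅓ = -7/6 ≈ -1.1667)
R(x) = 217/3 - 62*x (R(x) = -62*(x - 7/6) = -62*(-7/6 + x) = 217/3 - 62*x)
1/(-2985 + R(-21)) = 1/(-2985 + (217/3 - 62*(-21))) = 1/(-2985 + (217/3 + 1302)) = 1/(-2985 + 4123/3) = 1/(-4832/3) = -3/4832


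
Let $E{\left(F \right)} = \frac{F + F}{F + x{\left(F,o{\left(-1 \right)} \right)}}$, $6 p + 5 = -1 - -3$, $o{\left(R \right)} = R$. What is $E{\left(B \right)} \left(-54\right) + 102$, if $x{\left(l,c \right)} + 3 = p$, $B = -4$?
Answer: $\frac{222}{5} \approx 44.4$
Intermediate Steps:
$p = - \frac{1}{2}$ ($p = - \frac{5}{6} + \frac{-1 - -3}{6} = - \frac{5}{6} + \frac{-1 + 3}{6} = - \frac{5}{6} + \frac{1}{6} \cdot 2 = - \frac{5}{6} + \frac{1}{3} = - \frac{1}{2} \approx -0.5$)
$x{\left(l,c \right)} = - \frac{7}{2}$ ($x{\left(l,c \right)} = -3 - \frac{1}{2} = - \frac{7}{2}$)
$E{\left(F \right)} = \frac{2 F}{- \frac{7}{2} + F}$ ($E{\left(F \right)} = \frac{F + F}{F - \frac{7}{2}} = \frac{2 F}{- \frac{7}{2} + F}$)
$E{\left(B \right)} \left(-54\right) + 102 = 4 \left(-4\right) \frac{1}{-7 + 2 \left(-4\right)} \left(-54\right) + 102 = 4 \left(-4\right) \frac{1}{-7 - 8} \left(-54\right) + 102 = 4 \left(-4\right) \frac{1}{-15} \left(-54\right) + 102 = 4 \left(-4\right) \left(- \frac{1}{15}\right) \left(-54\right) + 102 = \frac{16}{15} \left(-54\right) + 102 = - \frac{288}{5} + 102 = \frac{222}{5}$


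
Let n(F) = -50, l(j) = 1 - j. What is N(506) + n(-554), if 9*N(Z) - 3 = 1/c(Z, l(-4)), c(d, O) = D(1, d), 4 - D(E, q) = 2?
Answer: -893/18 ≈ -49.611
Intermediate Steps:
D(E, q) = 2 (D(E, q) = 4 - 1*2 = 4 - 2 = 2)
c(d, O) = 2
N(Z) = 7/18 (N(Z) = ⅓ + (⅑)/2 = ⅓ + (⅑)*(½) = ⅓ + 1/18 = 7/18)
N(506) + n(-554) = 7/18 - 50 = -893/18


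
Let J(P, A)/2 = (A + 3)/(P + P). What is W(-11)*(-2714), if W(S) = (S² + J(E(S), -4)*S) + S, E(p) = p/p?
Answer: -328394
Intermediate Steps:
E(p) = 1
J(P, A) = (3 + A)/P (J(P, A) = 2*((A + 3)/(P + P)) = 2*((3 + A)/((2*P))) = 2*((3 + A)*(1/(2*P))) = 2*((3 + A)/(2*P)) = (3 + A)/P)
W(S) = S² (W(S) = (S² + ((3 - 4)/1)*S) + S = (S² + (1*(-1))*S) + S = (S² - S) + S = S²)
W(-11)*(-2714) = (-11)²*(-2714) = 121*(-2714) = -328394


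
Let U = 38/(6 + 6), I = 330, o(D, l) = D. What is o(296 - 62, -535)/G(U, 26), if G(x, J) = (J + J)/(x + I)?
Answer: 5997/4 ≈ 1499.3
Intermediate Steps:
U = 19/6 (U = 38/12 = 38*(1/12) = 19/6 ≈ 3.1667)
G(x, J) = 2*J/(330 + x) (G(x, J) = (J + J)/(x + 330) = (2*J)/(330 + x) = 2*J/(330 + x))
o(296 - 62, -535)/G(U, 26) = (296 - 62)/((2*26/(330 + 19/6))) = 234/((2*26/(1999/6))) = 234/((2*26*(6/1999))) = 234/(312/1999) = 234*(1999/312) = 5997/4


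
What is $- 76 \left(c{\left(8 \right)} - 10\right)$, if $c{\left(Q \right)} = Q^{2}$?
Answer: $-4104$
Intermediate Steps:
$- 76 \left(c{\left(8 \right)} - 10\right) = - 76 \left(8^{2} - 10\right) = - 76 \left(64 - 10\right) = \left(-76\right) 54 = -4104$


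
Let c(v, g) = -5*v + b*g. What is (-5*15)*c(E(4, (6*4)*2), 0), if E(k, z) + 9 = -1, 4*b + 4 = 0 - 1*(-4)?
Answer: -3750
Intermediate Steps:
b = 0 (b = -1 + (0 - 1*(-4))/4 = -1 + (0 + 4)/4 = -1 + (¼)*4 = -1 + 1 = 0)
E(k, z) = -10 (E(k, z) = -9 - 1 = -10)
c(v, g) = -5*v (c(v, g) = -5*v + 0*g = -5*v + 0 = -5*v)
(-5*15)*c(E(4, (6*4)*2), 0) = (-5*15)*(-5*(-10)) = -75*50 = -3750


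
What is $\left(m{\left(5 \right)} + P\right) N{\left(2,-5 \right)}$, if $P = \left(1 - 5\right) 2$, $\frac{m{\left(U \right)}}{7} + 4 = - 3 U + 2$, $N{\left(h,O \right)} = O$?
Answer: $635$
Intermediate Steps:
$m{\left(U \right)} = -14 - 21 U$ ($m{\left(U \right)} = -28 + 7 \left(- 3 U + 2\right) = -28 + 7 \left(2 - 3 U\right) = -28 - \left(-14 + 21 U\right) = -14 - 21 U$)
$P = -8$ ($P = \left(-4\right) 2 = -8$)
$\left(m{\left(5 \right)} + P\right) N{\left(2,-5 \right)} = \left(\left(-14 - 105\right) - 8\right) \left(-5\right) = \left(-119 - 8\right) \left(-5\right) = \left(-127\right) \left(-5\right) = 635$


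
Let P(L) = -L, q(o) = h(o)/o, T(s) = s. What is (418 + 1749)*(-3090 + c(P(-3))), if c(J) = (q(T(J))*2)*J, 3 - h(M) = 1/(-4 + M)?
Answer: -6678694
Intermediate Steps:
h(M) = 3 - 1/(-4 + M)
q(o) = (-13 + 3*o)/(o*(-4 + o)) (q(o) = ((-13 + 3*o)/(-4 + o))/o = (-13 + 3*o)/(o*(-4 + o)))
c(J) = 2*(-13 + 3*J)/(-4 + J) (c(J) = (((-13 + 3*J)/(J*(-4 + J)))*2)*J = (2*(-13 + 3*J)/(J*(-4 + J)))*J = 2*(-13 + 3*J)/(-4 + J))
(418 + 1749)*(-3090 + c(P(-3))) = (418 + 1749)*(-3090 + 2*(-13 + 3*(-1*(-3)))/(-4 - 1*(-3))) = 2167*(-3090 + 2*(-13 + 3*3)/(-4 + 3)) = 2167*(-3090 + 2*(-13 + 9)/(-1)) = 2167*(-3090 + 2*(-1)*(-4)) = 2167*(-3090 + 8) = 2167*(-3082) = -6678694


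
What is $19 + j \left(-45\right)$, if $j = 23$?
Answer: $-1016$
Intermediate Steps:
$19 + j \left(-45\right) = 19 + 23 \left(-45\right) = 19 - 1035 = -1016$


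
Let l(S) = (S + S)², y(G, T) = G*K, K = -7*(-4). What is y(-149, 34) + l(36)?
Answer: 1012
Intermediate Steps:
K = 28
y(G, T) = 28*G (y(G, T) = G*28 = 28*G)
l(S) = 4*S² (l(S) = (2*S)² = 4*S²)
y(-149, 34) + l(36) = 28*(-149) + 4*36² = -4172 + 4*1296 = -4172 + 5184 = 1012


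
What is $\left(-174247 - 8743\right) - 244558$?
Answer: $-427548$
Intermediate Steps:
$\left(-174247 - 8743\right) - 244558 = -182990 - 244558 = -427548$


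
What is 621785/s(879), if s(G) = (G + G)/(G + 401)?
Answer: 397942400/879 ≈ 4.5272e+5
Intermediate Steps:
s(G) = 2*G/(401 + G) (s(G) = (2*G)/(401 + G) = 2*G/(401 + G))
621785/s(879) = 621785/((2*879/(401 + 879))) = 621785/((2*879/1280)) = 621785/((2*879*(1/1280))) = 621785/(879/640) = 621785*(640/879) = 397942400/879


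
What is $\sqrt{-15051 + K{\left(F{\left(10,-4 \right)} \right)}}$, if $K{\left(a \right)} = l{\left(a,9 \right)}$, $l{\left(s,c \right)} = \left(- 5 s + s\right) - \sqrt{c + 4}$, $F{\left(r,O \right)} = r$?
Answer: $\sqrt{-15091 - \sqrt{13}} \approx 122.86 i$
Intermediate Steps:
$l{\left(s,c \right)} = - \sqrt{4 + c} - 4 s$ ($l{\left(s,c \right)} = - 4 s - \sqrt{4 + c} = - \sqrt{4 + c} - 4 s$)
$K{\left(a \right)} = - \sqrt{13} - 4 a$ ($K{\left(a \right)} = - \sqrt{4 + 9} - 4 a = - \sqrt{13} - 4 a$)
$\sqrt{-15051 + K{\left(F{\left(10,-4 \right)} \right)}} = \sqrt{-15051 - \left(40 + \sqrt{13}\right)} = \sqrt{-15091 - \sqrt{13}}$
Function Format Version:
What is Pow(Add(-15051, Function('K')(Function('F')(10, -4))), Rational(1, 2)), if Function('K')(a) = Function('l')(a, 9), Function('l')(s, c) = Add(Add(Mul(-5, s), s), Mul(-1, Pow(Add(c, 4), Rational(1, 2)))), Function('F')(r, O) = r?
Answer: Pow(Add(-15091, Mul(-1, Pow(13, Rational(1, 2)))), Rational(1, 2)) ≈ Mul(122.86, I)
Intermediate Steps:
Function('l')(s, c) = Add(Mul(-1, Pow(Add(4, c), Rational(1, 2))), Mul(-4, s)) (Function('l')(s, c) = Add(Mul(-4, s), Mul(-1, Pow(Add(4, c), Rational(1, 2)))) = Add(Mul(-1, Pow(Add(4, c), Rational(1, 2))), Mul(-4, s)))
Function('K')(a) = Add(Mul(-1, Pow(13, Rational(1, 2))), Mul(-4, a)) (Function('K')(a) = Add(Mul(-1, Pow(Add(4, 9), Rational(1, 2))), Mul(-4, a)) = Add(Mul(-1, Pow(13, Rational(1, 2))), Mul(-4, a)))
Pow(Add(-15051, Function('K')(Function('F')(10, -4))), Rational(1, 2)) = Pow(Add(-15051, Add(Mul(-1, Pow(13, Rational(1, 2))), Mul(-4, 10))), Rational(1, 2)) = Pow(Add(-15051, Add(Mul(-1, Pow(13, Rational(1, 2))), -40)), Rational(1, 2)) = Pow(Add(-15051, Add(-40, Mul(-1, Pow(13, Rational(1, 2))))), Rational(1, 2)) = Pow(Add(-15091, Mul(-1, Pow(13, Rational(1, 2)))), Rational(1, 2))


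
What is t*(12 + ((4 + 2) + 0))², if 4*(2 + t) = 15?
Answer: 567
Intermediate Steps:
t = 7/4 (t = -2 + (¼)*15 = -2 + 15/4 = 7/4 ≈ 1.7500)
t*(12 + ((4 + 2) + 0))² = 7*(12 + ((4 + 2) + 0))²/4 = 7*(12 + (6 + 0))²/4 = 7*(12 + 6)²/4 = (7/4)*18² = (7/4)*324 = 567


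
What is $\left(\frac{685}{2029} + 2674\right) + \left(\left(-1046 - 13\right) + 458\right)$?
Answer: $\frac{4206802}{2029} \approx 2073.3$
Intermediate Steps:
$\left(\frac{685}{2029} + 2674\right) + \left(\left(-1046 - 13\right) + 458\right) = \left(685 \cdot \frac{1}{2029} + 2674\right) + \left(-1059 + 458\right) = \left(\frac{685}{2029} + 2674\right) - 601 = \frac{5426231}{2029} - 601 = \frac{4206802}{2029}$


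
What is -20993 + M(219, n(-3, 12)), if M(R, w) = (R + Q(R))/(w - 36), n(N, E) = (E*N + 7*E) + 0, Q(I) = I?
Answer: -41913/2 ≈ -20957.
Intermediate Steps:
n(N, E) = 7*E + E*N (n(N, E) = (7*E + E*N) + 0 = 7*E + E*N)
M(R, w) = 2*R/(-36 + w) (M(R, w) = (R + R)/(w - 36) = (2*R)/(-36 + w) = 2*R/(-36 + w))
-20993 + M(219, n(-3, 12)) = -20993 + 2*219/(-36 + 12*(7 - 3)) = -20993 + 2*219/(-36 + 12*4) = -20993 + 2*219/(-36 + 48) = -20993 + 2*219/12 = -20993 + 2*219*(1/12) = -20993 + 73/2 = -41913/2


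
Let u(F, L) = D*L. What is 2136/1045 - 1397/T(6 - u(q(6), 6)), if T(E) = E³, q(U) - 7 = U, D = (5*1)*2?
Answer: 337802969/164549880 ≈ 2.0529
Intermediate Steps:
D = 10 (D = 5*2 = 10)
q(U) = 7 + U
u(F, L) = 10*L
2136/1045 - 1397/T(6 - u(q(6), 6)) = 2136/1045 - 1397/(6 - 10*6)³ = 2136*(1/1045) - 1397/(6 - 1*60)³ = 2136/1045 - 1397/(6 - 60)³ = 2136/1045 - 1397/((-54)³) = 2136/1045 - 1397/(-157464) = 2136/1045 - 1397*(-1/157464) = 2136/1045 + 1397/157464 = 337802969/164549880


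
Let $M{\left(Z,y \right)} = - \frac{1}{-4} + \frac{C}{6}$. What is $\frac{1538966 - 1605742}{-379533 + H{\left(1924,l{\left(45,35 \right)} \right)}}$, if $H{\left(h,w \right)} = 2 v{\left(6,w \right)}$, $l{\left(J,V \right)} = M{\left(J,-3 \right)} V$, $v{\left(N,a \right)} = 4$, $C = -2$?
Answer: $\frac{3928}{22325} \approx 0.17595$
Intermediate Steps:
$M{\left(Z,y \right)} = - \frac{1}{12}$ ($M{\left(Z,y \right)} = - \frac{1}{-4} - \frac{2}{6} = \left(-1\right) \left(- \frac{1}{4}\right) - \frac{1}{3} = \frac{1}{4} - \frac{1}{3} = - \frac{1}{12}$)
$l{\left(J,V \right)} = - \frac{V}{12}$
$H{\left(h,w \right)} = 8$ ($H{\left(h,w \right)} = 2 \cdot 4 = 8$)
$\frac{1538966 - 1605742}{-379533 + H{\left(1924,l{\left(45,35 \right)} \right)}} = \frac{1538966 - 1605742}{-379533 + 8} = - \frac{66776}{-379525} = \left(-66776\right) \left(- \frac{1}{379525}\right) = \frac{3928}{22325}$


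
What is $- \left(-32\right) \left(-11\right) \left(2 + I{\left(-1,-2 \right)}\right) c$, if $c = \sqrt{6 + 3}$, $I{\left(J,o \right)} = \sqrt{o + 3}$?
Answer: $-3168$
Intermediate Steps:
$I{\left(J,o \right)} = \sqrt{3 + o}$
$c = 3$ ($c = \sqrt{9} = 3$)
$- \left(-32\right) \left(-11\right) \left(2 + I{\left(-1,-2 \right)}\right) c = - \left(-32\right) \left(-11\right) \left(2 + \sqrt{3 - 2}\right) 3 = - 352 \left(2 + \sqrt{1}\right) 3 = - 352 \left(2 + 1\right) 3 = - 352 \cdot 3 \cdot 3 = - 352 \cdot 9 = \left(-1\right) 3168 = -3168$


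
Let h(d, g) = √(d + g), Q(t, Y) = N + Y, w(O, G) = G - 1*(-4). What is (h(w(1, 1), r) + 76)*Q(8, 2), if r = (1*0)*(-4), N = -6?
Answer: -304 - 4*√5 ≈ -312.94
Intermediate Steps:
w(O, G) = 4 + G (w(O, G) = G + 4 = 4 + G)
Q(t, Y) = -6 + Y
r = 0 (r = 0*(-4) = 0)
(h(w(1, 1), r) + 76)*Q(8, 2) = (√((4 + 1) + 0) + 76)*(-6 + 2) = (√(5 + 0) + 76)*(-4) = (√5 + 76)*(-4) = (76 + √5)*(-4) = -304 - 4*√5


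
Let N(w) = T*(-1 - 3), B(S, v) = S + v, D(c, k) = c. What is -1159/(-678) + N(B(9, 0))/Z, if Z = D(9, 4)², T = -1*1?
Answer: 32197/18306 ≈ 1.7588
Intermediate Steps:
T = -1
Z = 81 (Z = 9² = 81)
N(w) = 4 (N(w) = -(-1 - 3) = -1*(-4) = 4)
-1159/(-678) + N(B(9, 0))/Z = -1159/(-678) + 4/81 = -1159*(-1/678) + 4*(1/81) = 1159/678 + 4/81 = 32197/18306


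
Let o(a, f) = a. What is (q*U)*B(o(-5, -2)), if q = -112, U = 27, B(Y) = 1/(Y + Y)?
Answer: 1512/5 ≈ 302.40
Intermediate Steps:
B(Y) = 1/(2*Y)
(q*U)*B(o(-5, -2)) = (-112*27)*((1/2)/(-5)) = -1512*(-1)/5 = -3024*(-1/10) = 1512/5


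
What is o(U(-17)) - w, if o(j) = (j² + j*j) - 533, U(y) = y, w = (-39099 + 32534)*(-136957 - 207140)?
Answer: -2258996760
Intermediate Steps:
w = 2258996805 (w = -6565*(-344097) = 2258996805)
o(j) = -533 + 2*j² (o(j) = (j² + j²) - 533 = 2*j² - 533 = -533 + 2*j²)
o(U(-17)) - w = (-533 + 2*(-17)²) - 1*2258996805 = (-533 + 2*289) - 2258996805 = (-533 + 578) - 2258996805 = 45 - 2258996805 = -2258996760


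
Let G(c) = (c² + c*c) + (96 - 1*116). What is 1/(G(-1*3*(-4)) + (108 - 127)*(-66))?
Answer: 1/1522 ≈ 0.00065703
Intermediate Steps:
G(c) = -20 + 2*c² (G(c) = (c² + c²) + (96 - 116) = 2*c² - 20 = -20 + 2*c²)
1/(G(-1*3*(-4)) + (108 - 127)*(-66)) = 1/((-20 + 2*(-1*3*(-4))²) + (108 - 127)*(-66)) = 1/((-20 + 2*(-3*(-4))²) - 19*(-66)) = 1/((-20 + 2*12²) + 1254) = 1/((-20 + 2*144) + 1254) = 1/((-20 + 288) + 1254) = 1/(268 + 1254) = 1/1522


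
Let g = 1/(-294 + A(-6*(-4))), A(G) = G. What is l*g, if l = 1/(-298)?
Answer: 1/80460 ≈ 1.2429e-5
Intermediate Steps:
l = -1/298 ≈ -0.0033557
g = -1/270 (g = 1/(-294 - 6*(-4)) = 1/(-294 + 24) = 1/(-270) = -1/270 ≈ -0.0037037)
l*g = -1/298*(-1/270) = 1/80460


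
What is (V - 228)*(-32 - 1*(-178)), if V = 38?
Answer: -27740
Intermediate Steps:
(V - 228)*(-32 - 1*(-178)) = (38 - 228)*(-32 - 1*(-178)) = -190*(-32 + 178) = -190*146 = -27740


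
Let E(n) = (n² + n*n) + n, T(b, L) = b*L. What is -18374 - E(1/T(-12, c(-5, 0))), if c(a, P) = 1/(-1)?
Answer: -1322935/72 ≈ -18374.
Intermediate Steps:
c(a, P) = -1
T(b, L) = L*b
E(n) = n + 2*n² (E(n) = (n² + n²) + n = 2*n² + n = n + 2*n²)
-18374 - E(1/T(-12, c(-5, 0))) = -18374 - (1 + 2/((-1*(-12))))/((-1*(-12))) = -18374 - (1 + 2/12)/12 = -18374 - (1 + 2*(1/12))/12 = -18374 - (1 + ⅙)/12 = -18374 - 7/(12*6) = -18374 - 1*7/72 = -18374 - 7/72 = -1322935/72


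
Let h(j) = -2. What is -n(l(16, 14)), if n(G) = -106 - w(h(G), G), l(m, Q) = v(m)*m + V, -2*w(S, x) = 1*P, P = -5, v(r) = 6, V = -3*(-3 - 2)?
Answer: 217/2 ≈ 108.50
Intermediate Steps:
V = 15 (V = -3*(-5) = 15)
w(S, x) = 5/2 (w(S, x) = -(-5)/2 = -½*(-5) = 5/2)
l(m, Q) = 15 + 6*m (l(m, Q) = 6*m + 15 = 15 + 6*m)
n(G) = -217/2 (n(G) = -106 - 1*5/2 = -106 - 5/2 = -217/2)
-n(l(16, 14)) = -1*(-217/2) = 217/2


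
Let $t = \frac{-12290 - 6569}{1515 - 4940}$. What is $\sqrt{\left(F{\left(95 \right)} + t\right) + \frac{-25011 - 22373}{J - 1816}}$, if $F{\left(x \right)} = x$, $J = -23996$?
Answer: $\frac{2 \sqrt{55546401132102}}{1473435} \approx 10.116$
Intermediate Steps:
$t = \frac{18859}{3425}$ ($t = - \frac{18859}{-3425} = \left(-18859\right) \left(- \frac{1}{3425}\right) = \frac{18859}{3425} \approx 5.5063$)
$\sqrt{\left(F{\left(95 \right)} + t\right) + \frac{-25011 - 22373}{J - 1816}} = \sqrt{\left(95 + \frac{18859}{3425}\right) + \frac{-25011 - 22373}{-23996 - 1816}} = \sqrt{\frac{344234}{3425} - \frac{47384}{-25812}} = \sqrt{\frac{344234}{3425} - - \frac{11846}{6453}} = \sqrt{\frac{344234}{3425} + \frac{11846}{6453}} = \sqrt{\frac{2261914552}{22101525}} = \frac{2 \sqrt{55546401132102}}{1473435}$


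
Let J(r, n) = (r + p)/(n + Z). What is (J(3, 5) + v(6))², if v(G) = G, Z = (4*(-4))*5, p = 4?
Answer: 196249/5625 ≈ 34.889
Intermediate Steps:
Z = -80 (Z = -16*5 = -80)
J(r, n) = (4 + r)/(-80 + n) (J(r, n) = (r + 4)/(n - 80) = (4 + r)/(-80 + n))
(J(3, 5) + v(6))² = ((4 + 3)/(-80 + 5) + 6)² = (7/(-75) + 6)² = (-1/75*7 + 6)² = (-7/75 + 6)² = (443/75)² = 196249/5625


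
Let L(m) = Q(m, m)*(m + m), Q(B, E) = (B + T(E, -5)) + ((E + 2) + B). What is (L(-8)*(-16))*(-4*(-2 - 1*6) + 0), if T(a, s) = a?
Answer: -245760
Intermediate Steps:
Q(B, E) = 2 + 2*B + 2*E (Q(B, E) = (B + E) + ((E + 2) + B) = (B + E) + ((2 + E) + B) = (B + E) + (2 + B + E) = 2 + 2*B + 2*E)
L(m) = 2*m*(2 + 4*m) (L(m) = (2 + 2*m + 2*m)*(m + m) = (2 + 4*m)*(2*m) = 2*m*(2 + 4*m))
(L(-8)*(-16))*(-4*(-2 - 1*6) + 0) = ((4*(-8)*(1 + 2*(-8)))*(-16))*(-4*(-2 - 1*6) + 0) = ((4*(-8)*(1 - 16))*(-16))*(-4*(-2 - 6) + 0) = ((4*(-8)*(-15))*(-16))*(-4*(-8) + 0) = (480*(-16))*(32 + 0) = -7680*32 = -245760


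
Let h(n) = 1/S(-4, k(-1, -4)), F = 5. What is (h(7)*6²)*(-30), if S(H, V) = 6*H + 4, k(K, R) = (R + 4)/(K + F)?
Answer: 54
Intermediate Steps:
k(K, R) = (4 + R)/(5 + K) (k(K, R) = (R + 4)/(K + 5) = (4 + R)/(5 + K))
S(H, V) = 4 + 6*H
h(n) = -1/20 (h(n) = 1/(4 + 6*(-4)) = 1/(4 - 24) = 1/(-20) = -1/20)
(h(7)*6²)*(-30) = -1/20*6²*(-30) = -1/20*36*(-30) = -9/5*(-30) = 54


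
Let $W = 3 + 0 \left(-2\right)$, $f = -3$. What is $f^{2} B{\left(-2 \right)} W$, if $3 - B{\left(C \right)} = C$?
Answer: $135$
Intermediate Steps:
$W = 3$ ($W = 3 + 0 = 3$)
$B{\left(C \right)} = 3 - C$
$f^{2} B{\left(-2 \right)} W = \left(-3\right)^{2} \left(3 - -2\right) 3 = 9 \left(3 + 2\right) 3 = 9 \cdot 5 \cdot 3 = 45 \cdot 3 = 135$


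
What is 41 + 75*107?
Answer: 8066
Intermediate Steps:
41 + 75*107 = 41 + 8025 = 8066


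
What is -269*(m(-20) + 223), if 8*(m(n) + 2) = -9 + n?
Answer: -467791/8 ≈ -58474.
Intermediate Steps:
m(n) = -25/8 + n/8 (m(n) = -2 + (-9 + n)/8 = -2 + (-9/8 + n/8) = -25/8 + n/8)
-269*(m(-20) + 223) = -269*((-25/8 + (⅛)*(-20)) + 223) = -269*((-25/8 - 5/2) + 223) = -269*(-45/8 + 223) = -269*1739/8 = -467791/8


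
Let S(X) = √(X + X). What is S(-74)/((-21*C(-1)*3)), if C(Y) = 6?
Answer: -I*√37/189 ≈ -0.032184*I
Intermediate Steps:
S(X) = √2*√X (S(X) = √(2*X) = √2*√X)
S(-74)/((-21*C(-1)*3)) = (√2*√(-74))/((-21*6*3)) = (√2*(I*√74))/((-126*3)) = (2*I*√37)/(-378) = (2*I*√37)*(-1/378) = -I*√37/189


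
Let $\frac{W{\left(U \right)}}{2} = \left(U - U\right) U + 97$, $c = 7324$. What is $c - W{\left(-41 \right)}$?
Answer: $7130$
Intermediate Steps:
$W{\left(U \right)} = 194$ ($W{\left(U \right)} = 2 \left(\left(U - U\right) U + 97\right) = 2 \left(0 U + 97\right) = 2 \left(0 + 97\right) = 2 \cdot 97 = 194$)
$c - W{\left(-41 \right)} = 7324 - 194 = 7130$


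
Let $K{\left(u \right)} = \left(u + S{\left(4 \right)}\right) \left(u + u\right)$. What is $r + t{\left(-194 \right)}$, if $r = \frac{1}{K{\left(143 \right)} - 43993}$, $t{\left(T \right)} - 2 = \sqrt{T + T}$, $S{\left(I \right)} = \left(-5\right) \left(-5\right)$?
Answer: $\frac{8111}{4055} + 2 i \sqrt{97} \approx 2.0002 + 19.698 i$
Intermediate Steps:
$S{\left(I \right)} = 25$
$t{\left(T \right)} = 2 + \sqrt{2} \sqrt{T}$ ($t{\left(T \right)} = 2 + \sqrt{T + T} = 2 + \sqrt{2 T} = 2 + \sqrt{2} \sqrt{T}$)
$K{\left(u \right)} = 2 u \left(25 + u\right)$ ($K{\left(u \right)} = \left(u + 25\right) \left(u + u\right) = \left(25 + u\right) 2 u = 2 u \left(25 + u\right)$)
$r = \frac{1}{4055}$ ($r = \frac{1}{2 \cdot 143 \left(25 + 143\right) - 43993} = \frac{1}{2 \cdot 143 \cdot 168 - 43993} = \frac{1}{48048 - 43993} = \frac{1}{4055} \approx 0.00024661$)
$r + t{\left(-194 \right)} = \frac{1}{4055} + \left(2 + \sqrt{2} \sqrt{-194}\right) = \frac{1}{4055} + \left(2 + \sqrt{2} i \sqrt{194}\right) = \frac{1}{4055} + \left(2 + 2 i \sqrt{97}\right) = \frac{8111}{4055} + 2 i \sqrt{97}$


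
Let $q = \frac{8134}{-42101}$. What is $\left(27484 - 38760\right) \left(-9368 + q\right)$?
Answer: $\frac{4447370565352}{42101} \approx 1.0564 \cdot 10^{8}$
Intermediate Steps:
$q = - \frac{8134}{42101}$ ($q = 8134 \left(- \frac{1}{42101}\right) = - \frac{8134}{42101} \approx -0.1932$)
$\left(27484 - 38760\right) \left(-9368 + q\right) = \left(27484 - 38760\right) \left(-9368 - \frac{8134}{42101}\right) = \left(27484 - 38760\right) \left(- \frac{394410302}{42101}\right) = \left(-11276\right) \left(- \frac{394410302}{42101}\right) = \frac{4447370565352}{42101}$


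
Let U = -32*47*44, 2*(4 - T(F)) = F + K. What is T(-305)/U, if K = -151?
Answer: -29/8272 ≈ -0.0035058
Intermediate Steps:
T(F) = 159/2 - F/2 (T(F) = 4 - (F - 151)/2 = 4 - (-151 + F)/2 = 4 + (151/2 - F/2) = 159/2 - F/2)
U = -66176 (U = -1504*44 = -66176)
T(-305)/U = (159/2 - 1/2*(-305))/(-66176) = (159/2 + 305/2)*(-1/66176) = 232*(-1/66176) = -29/8272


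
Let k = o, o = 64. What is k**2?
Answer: 4096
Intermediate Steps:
k = 64
k**2 = 64**2 = 4096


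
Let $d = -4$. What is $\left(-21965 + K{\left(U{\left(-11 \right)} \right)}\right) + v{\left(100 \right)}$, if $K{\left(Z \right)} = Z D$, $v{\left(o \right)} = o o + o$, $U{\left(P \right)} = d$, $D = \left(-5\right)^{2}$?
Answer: $-11965$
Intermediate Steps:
$D = 25$
$U{\left(P \right)} = -4$
$v{\left(o \right)} = o + o^{2}$ ($v{\left(o \right)} = o^{2} + o = o + o^{2}$)
$K{\left(Z \right)} = 25 Z$ ($K{\left(Z \right)} = Z 25 = 25 Z$)
$\left(-21965 + K{\left(U{\left(-11 \right)} \right)}\right) + v{\left(100 \right)} = \left(-21965 + 25 \left(-4\right)\right) + 100 \left(1 + 100\right) = \left(-21965 - 100\right) + 100 \cdot 101 = -22065 + 10100 = -11965$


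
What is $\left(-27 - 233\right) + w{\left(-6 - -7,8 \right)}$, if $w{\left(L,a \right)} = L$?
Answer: $-259$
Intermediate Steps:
$\left(-27 - 233\right) + w{\left(-6 - -7,8 \right)} = \left(-27 - 233\right) - -1 = -260 + \left(-6 + 7\right) = -260 + 1 = -259$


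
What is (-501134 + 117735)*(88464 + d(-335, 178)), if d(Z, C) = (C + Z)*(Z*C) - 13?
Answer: -3623258957039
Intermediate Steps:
d(Z, C) = -13 + C*Z*(C + Z) (d(Z, C) = (C + Z)*(C*Z) - 13 = C*Z*(C + Z) - 13 = -13 + C*Z*(C + Z))
(-501134 + 117735)*(88464 + d(-335, 178)) = (-501134 + 117735)*(88464 + (-13 + 178*(-335)² - 335*178²)) = -383399*(88464 + (-13 + 178*112225 - 335*31684)) = -383399*(88464 + (-13 + 19976050 - 10614140)) = -383399*(88464 + 9361897) = -383399*9450361 = -3623258957039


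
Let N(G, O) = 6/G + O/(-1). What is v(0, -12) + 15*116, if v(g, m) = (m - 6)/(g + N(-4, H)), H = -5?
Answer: 12144/7 ≈ 1734.9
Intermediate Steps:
N(G, O) = -O + 6/G (N(G, O) = 6/G + O*(-1) = 6/G - O = -O + 6/G)
v(g, m) = (-6 + m)/(7/2 + g) (v(g, m) = (m - 6)/(g + (-1*(-5) + 6/(-4))) = (-6 + m)/(g + (5 + 6*(-¼))) = (-6 + m)/(g + (5 - 3/2)) = (-6 + m)/(g + 7/2) = (-6 + m)/(7/2 + g))
v(0, -12) + 15*116 = 2*(-6 - 12)/(7 + 2*0) + 15*116 = 2*(-18)/(7 + 0) + 1740 = 2*(-18)/7 + 1740 = 2*(⅐)*(-18) + 1740 = -36/7 + 1740 = 12144/7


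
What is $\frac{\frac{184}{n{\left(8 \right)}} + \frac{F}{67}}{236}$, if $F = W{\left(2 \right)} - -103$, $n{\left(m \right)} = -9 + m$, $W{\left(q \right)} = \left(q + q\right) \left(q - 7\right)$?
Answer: $- \frac{12245}{15812} \approx -0.77441$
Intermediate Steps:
$W{\left(q \right)} = 2 q \left(-7 + q\right)$
$F = 83$ ($F = 2 \cdot 2 \left(-7 + 2\right) - -103 = 2 \cdot 2 \left(-5\right) + 103 = -20 + 103 = 83$)
$\frac{\frac{184}{n{\left(8 \right)}} + \frac{F}{67}}{236} = \frac{\frac{184}{-9 + 8} + \frac{83}{67}}{236} = \left(\frac{184}{-1} + 83 \cdot \frac{1}{67}\right) \frac{1}{236} = \left(184 \left(-1\right) + \frac{83}{67}\right) \frac{1}{236} = \left(-184 + \frac{83}{67}\right) \frac{1}{236} = \left(- \frac{12245}{67}\right) \frac{1}{236} = - \frac{12245}{15812}$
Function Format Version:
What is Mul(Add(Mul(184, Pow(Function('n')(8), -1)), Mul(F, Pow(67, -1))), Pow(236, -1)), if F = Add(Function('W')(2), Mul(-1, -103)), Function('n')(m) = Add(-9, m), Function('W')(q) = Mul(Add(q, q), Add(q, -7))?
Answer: Rational(-12245, 15812) ≈ -0.77441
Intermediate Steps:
Function('W')(q) = Mul(2, q, Add(-7, q)) (Function('W')(q) = Mul(Mul(2, q), Add(-7, q)) = Mul(2, q, Add(-7, q)))
F = 83 (F = Add(Mul(2, 2, Add(-7, 2)), Mul(-1, -103)) = Add(Mul(2, 2, -5), 103) = Add(-20, 103) = 83)
Mul(Add(Mul(184, Pow(Function('n')(8), -1)), Mul(F, Pow(67, -1))), Pow(236, -1)) = Mul(Add(Mul(184, Pow(Add(-9, 8), -1)), Mul(83, Pow(67, -1))), Pow(236, -1)) = Mul(Add(Mul(184, Pow(-1, -1)), Mul(83, Rational(1, 67))), Rational(1, 236)) = Mul(Add(Mul(184, -1), Rational(83, 67)), Rational(1, 236)) = Mul(Add(-184, Rational(83, 67)), Rational(1, 236)) = Mul(Rational(-12245, 67), Rational(1, 236)) = Rational(-12245, 15812)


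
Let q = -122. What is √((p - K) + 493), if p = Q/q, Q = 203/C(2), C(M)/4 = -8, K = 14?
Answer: √114083359/488 ≈ 21.887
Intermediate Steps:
C(M) = -32 (C(M) = 4*(-8) = -32)
Q = -203/32 (Q = 203/(-32) = 203*(-1/32) = -203/32 ≈ -6.3438)
p = 203/3904 (p = -203/32/(-122) = -203/32*(-1/122) = 203/3904 ≈ 0.051998)
√((p - K) + 493) = √((203/3904 - 1*14) + 493) = √((203/3904 - 14) + 493) = √(-54453/3904 + 493) = √(1870219/3904) = √114083359/488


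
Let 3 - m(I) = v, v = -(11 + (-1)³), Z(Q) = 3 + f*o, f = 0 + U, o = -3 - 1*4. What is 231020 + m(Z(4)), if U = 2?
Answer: 231033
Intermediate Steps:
o = -7 (o = -3 - 4 = -7)
f = 2 (f = 0 + 2 = 2)
Z(Q) = -11 (Z(Q) = 3 + 2*(-7) = 3 - 14 = -11)
v = -10 (v = -(11 - 1) = -1*10 = -10)
m(I) = 13 (m(I) = 3 - 1*(-10) = 3 + 10 = 13)
231020 + m(Z(4)) = 231020 + 13 = 231033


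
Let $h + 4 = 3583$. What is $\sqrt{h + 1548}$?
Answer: $\sqrt{5127} \approx 71.603$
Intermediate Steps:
$h = 3579$ ($h = -4 + 3583 = 3579$)
$\sqrt{h + 1548} = \sqrt{3579 + 1548} = \sqrt{5127}$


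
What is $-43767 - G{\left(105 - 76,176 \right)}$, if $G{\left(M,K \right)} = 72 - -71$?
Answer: $-43910$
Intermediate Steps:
$G{\left(M,K \right)} = 143$ ($G{\left(M,K \right)} = 72 + 71 = 143$)
$-43767 - G{\left(105 - 76,176 \right)} = -43767 - 143 = -43910$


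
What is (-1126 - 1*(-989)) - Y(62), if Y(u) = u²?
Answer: -3981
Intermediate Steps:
(-1126 - 1*(-989)) - Y(62) = (-1126 - 1*(-989)) - 1*62² = (-1126 + 989) - 1*3844 = -137 - 3844 = -3981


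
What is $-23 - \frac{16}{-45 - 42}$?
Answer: $- \frac{1985}{87} \approx -22.816$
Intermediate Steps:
$-23 - \frac{16}{-45 - 42} = -23 - \frac{16}{-87} = -23 - - \frac{16}{87} = -23 + \frac{16}{87} = - \frac{1985}{87}$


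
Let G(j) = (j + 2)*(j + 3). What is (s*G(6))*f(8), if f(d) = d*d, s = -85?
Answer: -391680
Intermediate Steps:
f(d) = d**2
G(j) = (2 + j)*(3 + j)
(s*G(6))*f(8) = -85*(6 + 6**2 + 5*6)*8**2 = -85*(6 + 36 + 30)*64 = -85*72*64 = -6120*64 = -391680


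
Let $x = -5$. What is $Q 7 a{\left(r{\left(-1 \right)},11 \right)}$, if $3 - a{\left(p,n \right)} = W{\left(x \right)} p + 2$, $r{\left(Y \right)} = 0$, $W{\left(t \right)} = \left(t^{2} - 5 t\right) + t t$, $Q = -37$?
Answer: $-259$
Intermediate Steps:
$W{\left(t \right)} = - 5 t + 2 t^{2}$ ($W{\left(t \right)} = \left(t^{2} - 5 t\right) + t^{2} = - 5 t + 2 t^{2}$)
$a{\left(p,n \right)} = 1 - 75 p$ ($a{\left(p,n \right)} = 3 - \left(- 5 \left(-5 + 2 \left(-5\right)\right) p + 2\right) = 3 - \left(- 5 \left(-5 - 10\right) p + 2\right) = 3 - \left(\left(-5\right) \left(-15\right) p + 2\right) = 3 - \left(75 p + 2\right) = 3 - \left(2 + 75 p\right) = 1 - 75 p$)
$Q 7 a{\left(r{\left(-1 \right)},11 \right)} = \left(-37\right) 7 \left(1 - 0\right) = - 259 \left(1 + 0\right) = \left(-259\right) 1 = -259$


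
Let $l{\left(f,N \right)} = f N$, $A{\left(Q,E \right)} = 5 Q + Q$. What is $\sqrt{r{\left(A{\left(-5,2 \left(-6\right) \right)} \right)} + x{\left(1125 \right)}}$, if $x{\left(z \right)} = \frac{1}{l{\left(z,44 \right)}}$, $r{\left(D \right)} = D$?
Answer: $\frac{i \sqrt{81674945}}{1650} \approx 5.4772 i$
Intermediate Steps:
$A{\left(Q,E \right)} = 6 Q$
$l{\left(f,N \right)} = N f$
$x{\left(z \right)} = \frac{1}{44 z}$
$\sqrt{r{\left(A{\left(-5,2 \left(-6\right) \right)} \right)} + x{\left(1125 \right)}} = \sqrt{6 \left(-5\right) + \frac{1}{44 \cdot 1125}} = \sqrt{-30 + \frac{1}{44} \cdot \frac{1}{1125}} = \sqrt{-30 + \frac{1}{49500}} = \sqrt{- \frac{1484999}{49500}} = \frac{i \sqrt{81674945}}{1650}$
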